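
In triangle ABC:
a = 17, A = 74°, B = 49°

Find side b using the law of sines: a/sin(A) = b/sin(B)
a/sin(A) = b/sin(B)  ⇒  b = a·sin(B)/sin(A) = 17·sin(49°)/sin(74°)
sin(49°) ≈ 0.75471, sin(74°) ≈ 0.961262
b ≈ 17·0.75471/0.961262 ≈ 12.8301/0.961262 ≈ 13.3471

b = 13.35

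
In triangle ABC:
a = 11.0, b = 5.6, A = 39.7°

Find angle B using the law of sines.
a/sin(A) = b/sin(B)  ⇒  sin(B) = b·sin(A)/a = 5.6·sin(39.7°)/11.0
sin(39.7°) ≈ 0.638768
sin(B) ≈ 5.6·0.638768/11.0 ≈ 3.5771/11.0 ≈ 0.325191
B = arcsin(0.325191) ≈ 18.9771°
(Since b ≤ a we need B ≤ A, so the obtuse alternative 180° − 18.9771° ≈ 161.023° is rejected.)

B = 18.98°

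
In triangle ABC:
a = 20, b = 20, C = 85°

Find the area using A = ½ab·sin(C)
A = ½·a·b·sin(C) = ½·20·20·sin(85°)
sin(85°) ≈ 0.996195
A ≈ ½·400·0.996195 = 200·0.996195 ≈ 199.239

Area = 199.2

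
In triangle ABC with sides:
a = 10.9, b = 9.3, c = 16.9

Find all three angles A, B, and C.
Law of cosines for each angle (a² = 118.81, b² = 86.49, c² = 285.61):
cos(A) = (b² + c² − a²)/(2bc) = (86.49 + 285.61 − 118.81)/(2·9.3·16.9) = 253.29/314.34 ≈ 0.805784  ⇒  A ≈ 36.314°
cos(B) = (a² + c² − b²)/(2ac) = (118.81 + 285.61 − 86.49)/(2·10.9·16.9) = 317.93/368.42 ≈ 0.862955  ⇒  B ≈ 30.35°
cos(C) = (a² + b² − c²)/(2ab) = (118.81 + 86.49 − 285.61)/(2·10.9·9.3) = -80.31/202.74 ≈ -0.396123  ⇒  C ≈ 113.336°
Check: A + B + C ≈ 180°

A = 36.31°, B = 30.35°, C = 113.3°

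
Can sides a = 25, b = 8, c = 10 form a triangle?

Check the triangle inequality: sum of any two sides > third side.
a + b vs c: 25 + 8 = 33 > 10  ✓
a + c vs b: 25 + 10 = 35 > 8  ✓
b + c vs a: 8 + 10 = 18 ≤ 25  ✗

No: 8 + 10 = 18 is not > 25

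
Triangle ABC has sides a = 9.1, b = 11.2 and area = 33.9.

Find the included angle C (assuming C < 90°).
Area = ½·a·b·sin(C)  ⇒  sin(C) = 2·Area/(a·b) = 2·33.9/(9.1·11.2) = 67.8/101.92 ≈ 0.665228
C = arcsin(0.665228) ≈ 41.6998° (taking the acute solution since C < 90°)

C = 41.7°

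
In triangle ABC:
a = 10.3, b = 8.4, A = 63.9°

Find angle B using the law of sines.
a/sin(A) = b/sin(B)  ⇒  sin(B) = b·sin(A)/a = 8.4·sin(63.9°)/10.3
sin(63.9°) ≈ 0.898028
sin(B) ≈ 8.4·0.898028/10.3 ≈ 7.54343/10.3 ≈ 0.732372
B = arcsin(0.732372) ≈ 47.0856°
(Since b ≤ a we need B ≤ A, so the obtuse alternative 180° − 47.0856° ≈ 132.914° is rejected.)

B = 47.09°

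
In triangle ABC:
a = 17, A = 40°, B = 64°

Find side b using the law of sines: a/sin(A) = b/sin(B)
a/sin(A) = b/sin(B)  ⇒  b = a·sin(B)/sin(A) = 17·sin(64°)/sin(40°)
sin(64°) ≈ 0.898794, sin(40°) ≈ 0.642788
b ≈ 17·0.898794/0.642788 ≈ 15.2795/0.642788 ≈ 23.7707

b = 23.77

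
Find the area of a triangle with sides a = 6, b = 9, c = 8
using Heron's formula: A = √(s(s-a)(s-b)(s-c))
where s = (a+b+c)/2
s = (6 + 9 + 8)/2 = 23/2 = 11.5
s − a = 5.5, s − b = 2.5, s − c = 3.5
s(s−a)(s−b)(s−c) = 11.5·5.5·2.5·3.5 = 553.4375
Area = √553.4375 ≈ 23.5253

s = 11.5, Area = 23.53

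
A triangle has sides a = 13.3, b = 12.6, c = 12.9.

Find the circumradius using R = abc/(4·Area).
First find the area with Heron's formula.
s = (13.3 + 12.6 + 12.9)/2 = 19.4
Area = √(s(s−a)(s−b)(s−c)) = √(19.4·6.1·6.8·6.5) ≈ √5230.63 ≈ 72.3231
abc = 13.3·12.6·12.9 = 2161.782
R = abc/(4·Area) ≈ 2161.782/(4·72.3231) = 2161.782/289.292 ≈ 7.47266

R = 7.473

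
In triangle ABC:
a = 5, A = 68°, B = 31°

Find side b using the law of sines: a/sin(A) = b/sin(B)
a/sin(A) = b/sin(B)  ⇒  b = a·sin(B)/sin(A) = 5·sin(31°)/sin(68°)
sin(31°) ≈ 0.515038, sin(68°) ≈ 0.927184
b ≈ 5·0.515038/0.927184 ≈ 2.57519/0.927184 ≈ 2.77743

b = 2.777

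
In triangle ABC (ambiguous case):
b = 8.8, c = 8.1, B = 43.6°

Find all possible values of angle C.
b/sin(B) = c/sin(C)  ⇒  sin(C) = c·sin(B)/b = 8.1·sin(43.6°)/8.8
sin(43.6°) ≈ 0.68962
sin(C) ≈ 8.1·0.68962/8.8 ≈ 5.58592/8.8 ≈ 0.634763
Candidate 1: C₁ = arcsin(0.634763) ≈ 39.4024°  →  A = 180° − 43.6° − 39.4024° ≈ 96.9976° > 0, valid
Candidate 2: C₂ = 180° − C₁ ≈ 140.598°  →  A = 180° − 43.6° − 140.598° ≈ -4.1976° ≤ 0, not a valid triangle

C = 39.4° (one solution)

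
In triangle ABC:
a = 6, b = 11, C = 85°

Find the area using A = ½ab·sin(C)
A = ½·a·b·sin(C) = ½·6·11·sin(85°)
sin(85°) ≈ 0.996195
A ≈ ½·66·0.996195 = 33·0.996195 ≈ 32.8744

Area = 32.87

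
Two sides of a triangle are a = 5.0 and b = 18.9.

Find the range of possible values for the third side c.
Triangle inequality: |a − b| < c < a + b
|a − b| = |5.0 − 18.9| = 13.9
a + b = 5.0 + 18.9 = 23.9

13.9 < c < 23.9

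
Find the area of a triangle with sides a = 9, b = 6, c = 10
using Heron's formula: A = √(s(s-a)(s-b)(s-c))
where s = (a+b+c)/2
s = (9 + 6 + 10)/2 = 25/2 = 12.5
s − a = 3.5, s − b = 6.5, s − c = 2.5
s(s−a)(s−b)(s−c) = 12.5·3.5·6.5·2.5 = 710.9375
Area = √710.9375 ≈ 26.6634

s = 12.5, Area = 26.66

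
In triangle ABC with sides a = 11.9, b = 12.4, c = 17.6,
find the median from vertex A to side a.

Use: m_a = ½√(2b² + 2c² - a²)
m_a = ½√(2·12.4² + 2·17.6² − 11.9²) = ½√(2·153.76 + 2·309.76 − 141.61) = ½√(307.52 + 619.52 − 141.61) = ½√785.43
√785.43 ≈ 28.0255, so m_a ≈ 14.0128

m_a = 14.01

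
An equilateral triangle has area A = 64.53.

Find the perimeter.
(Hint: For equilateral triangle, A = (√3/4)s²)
A = (√3/4)s²  ⇒  s² = 4A/√3 = 4·64.53/√3 = 258.12/1.73205 ≈ 149.026
s ≈ √149.026 ≈ 12.2076
Perimeter = 3s ≈ 3·12.2076 ≈ 36.6228

Perimeter = 36.62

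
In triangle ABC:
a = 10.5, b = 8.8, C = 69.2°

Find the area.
Two sides and the included angle (SAS): A = ½·a·b·sin(C) = ½·10.5·8.8·sin(69.2°)
sin(69.2°) ≈ 0.934826
A ≈ ½·92.4·0.934826 = 46.2·0.934826 ≈ 43.1889

Area = 43.19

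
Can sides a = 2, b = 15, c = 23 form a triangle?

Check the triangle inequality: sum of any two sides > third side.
a + b vs c: 2 + 15 = 17 ≤ 23  ✗
a + c vs b: 2 + 23 = 25 > 15  ✓
b + c vs a: 15 + 23 = 38 > 2  ✓

No: 2 + 15 = 17 is not > 23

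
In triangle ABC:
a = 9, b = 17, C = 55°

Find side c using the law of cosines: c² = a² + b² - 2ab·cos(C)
c² = 9² + 17² − 2·9·17·cos(55°)
cos(55°) ≈ 0.573576
c² ≈ 81 + 289 − 306·(0.573576) ≈ 370 − 175.514 ≈ 194.486
c ≈ √194.486 ≈ 13.9458

c = 13.95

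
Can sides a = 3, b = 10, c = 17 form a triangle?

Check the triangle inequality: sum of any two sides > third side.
a + b vs c: 3 + 10 = 13 ≤ 17  ✗
a + c vs b: 3 + 17 = 20 > 10  ✓
b + c vs a: 10 + 17 = 27 > 3  ✓

No: 3 + 10 = 13 is not > 17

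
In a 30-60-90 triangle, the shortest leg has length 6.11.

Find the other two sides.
In a 30-60-90 triangle the sides are in ratio 1 : √3 : 2 (short leg : long leg : hypotenuse).
Long leg = 6.11·√3 ≈ 6.11·1.73205 ≈ 10.5828
Hypotenuse = 2·6.11 = 12.22

Long leg = 6.11√3 = 10.58, Hypotenuse = 12.22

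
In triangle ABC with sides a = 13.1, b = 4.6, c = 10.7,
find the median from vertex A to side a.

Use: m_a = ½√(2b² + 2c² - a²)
m_a = ½√(2·4.6² + 2·10.7² − 13.1²) = ½√(2·21.16 + 2·114.49 − 171.61) = ½√(42.32 + 228.98 − 171.61) = ½√99.69
√99.69 ≈ 9.98449, so m_a ≈ 4.99224

m_a = 4.992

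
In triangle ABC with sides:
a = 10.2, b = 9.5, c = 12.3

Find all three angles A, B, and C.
Law of cosines for each angle (a² = 104.04, b² = 90.25, c² = 151.29):
cos(A) = (b² + c² − a²)/(2bc) = (90.25 + 151.29 − 104.04)/(2·9.5·12.3) = 137.5/233.7 ≈ 0.588361  ⇒  A ≈ 53.9592°
cos(B) = (a² + c² − b²)/(2ac) = (104.04 + 151.29 − 90.25)/(2·10.2·12.3) = 165.08/250.92 ≈ 0.657899  ⇒  B ≈ 48.8602°
cos(C) = (a² + b² − c²)/(2ab) = (104.04 + 90.25 − 151.29)/(2·10.2·9.5) = 43/193.8 ≈ 0.221878  ⇒  C ≈ 77.1806°
Check: A + B + C ≈ 180°

A = 53.96°, B = 48.86°, C = 77.18°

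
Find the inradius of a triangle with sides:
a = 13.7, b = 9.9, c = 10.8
r = Area/s where s is the semi-perimeter.
s = (13.7 + 9.9 + 10.8)/2 = 34.4/2 = 17.2
Area = √(s(s−a)(s−b)(s−c)) = √(17.2·3.5·7.3·6.4) ≈ √2812.54 ≈ 53.0334
r ≈ 53.0334/17.2 ≈ 3.08334

r = 3.083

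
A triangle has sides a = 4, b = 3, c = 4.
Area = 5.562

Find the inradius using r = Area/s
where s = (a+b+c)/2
s = (4 + 3 + 4)/2 = 11/2 = 5.5
r = Area/s = 5.562/5.5 ≈ 1.01127

r = 1.011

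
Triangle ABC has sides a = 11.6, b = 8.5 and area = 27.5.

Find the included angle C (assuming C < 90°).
Area = ½·a·b·sin(C)  ⇒  sin(C) = 2·Area/(a·b) = 2·27.5/(11.6·8.5) = 55/98.6 ≈ 0.557809
C = arcsin(0.557809) ≈ 33.9044° (taking the acute solution since C < 90°)

C = 33.9°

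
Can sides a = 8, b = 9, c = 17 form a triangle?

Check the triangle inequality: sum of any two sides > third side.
a + b vs c: 8 + 9 = 17 ≤ 17  ✗
a + c vs b: 8 + 17 = 25 > 9  ✓
b + c vs a: 9 + 17 = 26 > 8  ✓

No: 8 + 9 = 17 is not > 17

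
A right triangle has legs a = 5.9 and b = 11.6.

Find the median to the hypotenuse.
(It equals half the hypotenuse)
Hypotenuse c = √(a² + b²) = √(34.81 + 134.56) = √169.37 ≈ 13.0142
Median to hypotenuse = c/2 ≈ 13.0142/2 ≈ 6.50711

Median = 6.507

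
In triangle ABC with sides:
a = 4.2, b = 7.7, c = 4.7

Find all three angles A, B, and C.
Law of cosines for each angle (a² = 17.64, b² = 59.29, c² = 22.09):
cos(A) = (b² + c² − a²)/(2bc) = (59.29 + 22.09 − 17.64)/(2·7.7·4.7) = 63.74/72.38 ≈ 0.88063  ⇒  A ≈ 28.2815°
cos(B) = (a² + c² − b²)/(2ac) = (17.64 + 22.09 − 59.29)/(2·4.2·4.7) = -19.56/39.48 ≈ -0.495441  ⇒  B ≈ 119.699°
cos(C) = (a² + b² − c²)/(2ab) = (17.64 + 59.29 − 22.09)/(2·4.2·7.7) = 54.84/64.68 ≈ 0.847866  ⇒  C ≈ 32.0196°
Check: A + B + C ≈ 180°

A = 28.28°, B = 119.7°, C = 32.02°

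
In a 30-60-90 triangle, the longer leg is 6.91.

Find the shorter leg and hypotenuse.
In a 30-60-90 triangle the sides are in ratio 1 : √3 : 2, so short leg = long leg/√3 and hypotenuse = 2·(short leg).
Short leg = 6.91/√3 ≈ 6.91/1.73205 ≈ 3.98949
Hypotenuse = 2·3.98949 ≈ 7.97898

Short leg = 3.989, Hypotenuse = 7.979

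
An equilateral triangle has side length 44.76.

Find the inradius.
r = Area/s with s the semi-perimeter.
Area = (√3/4)·44.76² = (√3/4)·2003.4576 ≈ 0.433013·2003.4576 ≈ 867.523
s = 3·44.76/2 = 67.14
r ≈ 867.523/67.14 ≈ 12.9211
(Equivalently r = side/(2√3) = 44.76/3.4641 ≈ 12.9211.)

r = 12.92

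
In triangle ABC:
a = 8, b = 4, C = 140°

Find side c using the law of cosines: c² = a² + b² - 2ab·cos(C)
c² = 8² + 4² − 2·8·4·cos(140°)
cos(140°) ≈ -0.766044
c² ≈ 64 + 16 − 64·(-0.766044) ≈ 80 + 49.0268 ≈ 129.027
c ≈ √129.027 ≈ 11.359

c = 11.36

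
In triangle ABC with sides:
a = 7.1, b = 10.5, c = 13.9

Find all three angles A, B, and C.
Law of cosines for each angle (a² = 50.41, b² = 110.25, c² = 193.21):
cos(A) = (b² + c² − a²)/(2bc) = (110.25 + 193.21 − 50.41)/(2·10.5·13.9) = 253.05/291.9 ≈ 0.866906  ⇒  A ≈ 29.8989°
cos(B) = (a² + c² − b²)/(2ac) = (50.41 + 193.21 − 110.25)/(2·7.1·13.9) = 133.37/197.38 ≈ 0.675702  ⇒  B ≈ 47.4913°
cos(C) = (a² + b² − c²)/(2ab) = (50.41 + 110.25 − 193.21)/(2·7.1·10.5) = -32.55/149.1 ≈ -0.21831  ⇒  C ≈ 102.61°
Check: A + B + C ≈ 180°

A = 29.9°, B = 47.49°, C = 102.6°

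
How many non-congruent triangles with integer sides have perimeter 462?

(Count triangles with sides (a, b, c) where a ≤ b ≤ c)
Let a ≤ b ≤ c with a + b + c = 462. The only binding inequality is a + b > c, i.e. 462 − c > c, so c < 462/2; and c ≥ 462/3 since c is the largest side.
So 154 ≤ c ≤ 230. For each c, b runs from ⌈(462 − c)/2⌉ up to c (then a = 462 − b − c satisfies 1 ≤ a ≤ b automatically), giving c − ⌈(462 − c)/2⌉ + 1 choices.
Summing over c: 1 + 2 + 4 + 5 + … + 113 + 115  (77 terms, c = 154, …, 230) = 4447
Check (closed form: nearest integer to p²/48 for even p, (p+3)²/48 for odd p): 462²/48 = 213444/48 ≈ 4446.75 → 4447

4447 triangles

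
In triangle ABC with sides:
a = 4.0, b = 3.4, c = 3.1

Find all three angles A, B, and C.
Law of cosines for each angle (a² = 16, b² = 11.56, c² = 9.61):
cos(A) = (b² + c² − a²)/(2bc) = (11.56 + 9.61 − 16)/(2·3.4·3.1) = 5.17/21.08 ≈ 0.245256  ⇒  A ≈ 75.803°
cos(B) = (a² + c² − b²)/(2ac) = (16 + 9.61 − 11.56)/(2·4.0·3.1) = 14.05/24.8 ≈ 0.566532  ⇒  B ≈ 55.4912°
cos(C) = (a² + b² − c²)/(2ab) = (16 + 11.56 − 9.61)/(2·4.0·3.4) = 17.95/27.2 ≈ 0.659926  ⇒  C ≈ 48.7057°
Check: A + B + C ≈ 180°

A = 75.8°, B = 55.49°, C = 48.71°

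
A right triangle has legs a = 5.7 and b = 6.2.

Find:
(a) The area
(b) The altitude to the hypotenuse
(a) The legs are perpendicular, so Area = ½·a·b = ½·5.7·6.2 = ½·35.34 = 17.67
(b) Hypotenuse c = √(a² + b²) = √(32.49 + 38.44) = √70.93 ≈ 8.422
    Area = ½·c·h_c  ⇒  h_c = 2·Area/c = 35.34/8.422 ≈ 4.19616

Area = 17.67, h_c = 4.196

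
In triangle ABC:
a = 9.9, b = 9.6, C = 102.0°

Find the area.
Two sides and the included angle (SAS): A = ½·a·b·sin(C) = ½·9.9·9.6·sin(102.0°)
sin(102.0°) ≈ 0.978148
A ≈ ½·95.04·0.978148 = 47.52·0.978148 ≈ 46.4816

Area = 46.48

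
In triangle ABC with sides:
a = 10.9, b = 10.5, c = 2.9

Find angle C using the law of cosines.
c² = a² + b² − 2ab·cos(C)  ⇒  cos(C) = (a² + b² − c²)/(2ab)
cos(C) = (10.9² + 10.5² − 2.9²)/(2·10.9·10.5) = (118.81 + 110.25 − 8.41)/228.9 = 220.65/228.9 ≈ 0.963958
C = arccos(0.963958) ≈ 15.4296°

C = 15.43°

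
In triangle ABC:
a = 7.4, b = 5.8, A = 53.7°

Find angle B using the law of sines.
a/sin(A) = b/sin(B)  ⇒  sin(B) = b·sin(A)/a = 5.8·sin(53.7°)/7.4
sin(53.7°) ≈ 0.805928
sin(B) ≈ 5.8·0.805928/7.4 ≈ 4.67438/7.4 ≈ 0.631674
B = arcsin(0.631674) ≈ 39.1737°
(Since b ≤ a we need B ≤ A, so the obtuse alternative 180° − 39.1737° ≈ 140.826° is rejected.)

B = 39.17°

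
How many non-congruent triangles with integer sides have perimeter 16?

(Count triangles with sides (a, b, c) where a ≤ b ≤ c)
Let a ≤ b ≤ c with a + b + c = 16. The only binding inequality is a + b > c, i.e. 16 − c > c, so c < 16/2; and c ≥ 16/3 since c is the largest side.
So 6 ≤ c ≤ 7. For each c, b runs from ⌈(16 − c)/2⌉ up to c (then a = 16 − b − c satisfies 1 ≤ a ≤ b automatically), giving c − ⌈(16 − c)/2⌉ + 1 choices.
Summing over c: 2 + 3 = 5
Check (closed form: nearest integer to p²/48 for even p, (p+3)²/48 for odd p): 16²/48 = 256/48 ≈ 5.33 → 5

5 triangles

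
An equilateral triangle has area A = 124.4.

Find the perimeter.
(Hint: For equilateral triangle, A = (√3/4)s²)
A = (√3/4)s²  ⇒  s² = 4A/√3 = 4·124.4/√3 = 497.6/1.73205 ≈ 287.289
s ≈ √287.289 ≈ 16.9496
Perimeter = 3s ≈ 3·16.9496 ≈ 50.8488

Perimeter = 50.85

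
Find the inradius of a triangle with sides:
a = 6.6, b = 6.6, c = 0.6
r = Area/s where s is the semi-perimeter.
s = (6.6 + 6.6 + 0.6)/2 = 13.8/2 = 6.9
Area = √(s(s−a)(s−b)(s−c)) = √(6.9·0.3·0.3·6.3) ≈ √3.9123 ≈ 1.97795
r ≈ 1.97795/6.9 ≈ 0.28666

r = 0.2867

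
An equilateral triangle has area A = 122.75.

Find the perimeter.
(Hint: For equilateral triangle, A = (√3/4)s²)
A = (√3/4)s²  ⇒  s² = 4A/√3 = 4·122.75/√3 = 491/1.73205 ≈ 283.479
s ≈ √283.479 ≈ 16.8368
Perimeter = 3s ≈ 3·16.8368 ≈ 50.5105

Perimeter = 50.51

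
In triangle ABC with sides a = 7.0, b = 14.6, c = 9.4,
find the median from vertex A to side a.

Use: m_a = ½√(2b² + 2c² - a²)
m_a = ½√(2·14.6² + 2·9.4² − 7.0²) = ½√(2·213.16 + 2·88.36 − 49) = ½√(426.32 + 176.72 − 49) = ½√554.04
√554.04 ≈ 23.5381, so m_a ≈ 11.769

m_a = 11.77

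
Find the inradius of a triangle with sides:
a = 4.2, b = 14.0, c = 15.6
r = Area/s where s is the semi-perimeter.
s = (4.2 + 14.0 + 15.6)/2 = 33.8/2 = 16.9
Area = √(s(s−a)(s−b)(s−c)) = √(16.9·12.7·2.9·1.3) ≈ √809.155 ≈ 28.4457
r ≈ 28.4457/16.9 ≈ 1.68317

r = 1.683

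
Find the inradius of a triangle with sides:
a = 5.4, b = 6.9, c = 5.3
r = Area/s where s is the semi-perimeter.
s = (5.4 + 6.9 + 5.3)/2 = 17.6/2 = 8.8
Area = √(s(s−a)(s−b)(s−c)) = √(8.8·3.4·1.9·3.5) ≈ √198.968 ≈ 14.1056
r ≈ 14.1056/8.8 ≈ 1.60291

r = 1.603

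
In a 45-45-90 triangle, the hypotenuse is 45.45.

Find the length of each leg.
In a 45-45-90 triangle hypotenuse = leg·√2, so leg = hypotenuse/√2.
Leg = 45.45/√2 ≈ 45.45/1.41421 ≈ 32.138

Each leg = 32.14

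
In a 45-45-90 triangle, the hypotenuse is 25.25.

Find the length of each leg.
In a 45-45-90 triangle hypotenuse = leg·√2, so leg = hypotenuse/√2.
Leg = 25.25/√2 ≈ 25.25/1.41421 ≈ 17.8544

Each leg = 17.85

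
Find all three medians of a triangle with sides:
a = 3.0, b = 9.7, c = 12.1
Median formula: m_a = ½√(2b² + 2c² − a²) (and cyclically). a² = 9, b² = 94.09, c² = 146.41.
m_a = ½√(2·94.09 + 2·146.41 − 9) = ½√472 ≈ ½·21.7256 ≈ 10.8628
m_b = ½√(2·9 + 2·146.41 − 94.09) = ½√216.73 ≈ ½·14.7218 ≈ 7.36088
m_c = ½√(2·9 + 2·94.09 − 146.41) = ½√59.77 ≈ ½·7.73111 ≈ 3.86555

m_a = 10.86, m_b = 7.361, m_c = 3.866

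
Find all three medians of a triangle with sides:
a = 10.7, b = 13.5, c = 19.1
Median formula: m_a = ½√(2b² + 2c² − a²) (and cyclically). a² = 114.49, b² = 182.25, c² = 364.81.
m_a = ½√(2·182.25 + 2·364.81 − 114.49) = ½√979.63 ≈ ½·31.299 ≈ 15.6495
m_b = ½√(2·114.49 + 2·364.81 − 182.25) = ½√776.35 ≈ ½·27.8631 ≈ 13.9315
m_c = ½√(2·114.49 + 2·182.25 − 364.81) = ½√228.67 ≈ ½·15.1218 ≈ 7.56092

m_a = 15.65, m_b = 13.93, m_c = 7.561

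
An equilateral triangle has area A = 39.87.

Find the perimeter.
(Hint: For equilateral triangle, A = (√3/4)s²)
A = (√3/4)s²  ⇒  s² = 4A/√3 = 4·39.87/√3 = 159.48/1.73205 ≈ 92.0758
s ≈ √92.0758 ≈ 9.59561
Perimeter = 3s ≈ 3·9.59561 ≈ 28.7868

Perimeter = 28.79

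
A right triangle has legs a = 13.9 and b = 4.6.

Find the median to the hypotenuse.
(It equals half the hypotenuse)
Hypotenuse c = √(a² + b²) = √(193.21 + 21.16) = √214.37 ≈ 14.6414
Median to hypotenuse = c/2 ≈ 14.6414/2 ≈ 7.32069

Median = 7.321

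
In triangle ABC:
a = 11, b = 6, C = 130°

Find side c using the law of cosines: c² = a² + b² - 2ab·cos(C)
c² = 11² + 6² − 2·11·6·cos(130°)
cos(130°) ≈ -0.642788
c² ≈ 121 + 36 − 132·(-0.642788) ≈ 157 + 84.848 ≈ 241.848
c ≈ √241.848 ≈ 15.5515

c = 15.55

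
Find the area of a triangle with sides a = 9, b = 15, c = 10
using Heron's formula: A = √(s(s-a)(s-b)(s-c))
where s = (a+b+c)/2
s = (9 + 15 + 10)/2 = 34/2 = 17
s − a = 8, s − b = 2, s − c = 7
s(s−a)(s−b)(s−c) = 17·8·2·7 = 1904
Area = √1904 ≈ 43.6348

s = 17.0, Area = 43.63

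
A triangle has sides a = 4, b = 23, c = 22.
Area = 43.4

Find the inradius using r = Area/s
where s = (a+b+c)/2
s = (4 + 23 + 22)/2 = 49/2 = 24.5
r = Area/s = 43.4/24.5 ≈ 1.77143

r = 1.771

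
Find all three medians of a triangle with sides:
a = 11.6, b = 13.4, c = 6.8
Median formula: m_a = ½√(2b² + 2c² − a²) (and cyclically). a² = 134.56, b² = 179.56, c² = 46.24.
m_a = ½√(2·179.56 + 2·46.24 − 134.56) = ½√317.04 ≈ ½·17.8056 ≈ 8.90281
m_b = ½√(2·134.56 + 2·46.24 − 179.56) = ½√182.04 ≈ ½·13.4922 ≈ 6.74611
m_c = ½√(2·134.56 + 2·179.56 − 46.24) = ½√582 ≈ ½·24.1247 ≈ 12.0623

m_a = 8.903, m_b = 6.746, m_c = 12.06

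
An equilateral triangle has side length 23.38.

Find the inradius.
r = Area/s with s the semi-perimeter.
Area = (√3/4)·23.38² = (√3/4)·546.6244 ≈ 0.433013·546.6244 ≈ 236.695
s = 3·23.38/2 = 35.07
r ≈ 236.695/35.07 ≈ 6.74922
(Equivalently r = side/(2√3) = 23.38/3.4641 ≈ 6.74922.)

r = 6.749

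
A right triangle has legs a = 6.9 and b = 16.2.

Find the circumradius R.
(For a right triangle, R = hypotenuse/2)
Hypotenuse c = √(a² + b²) = √(47.61 + 262.44) = √310.05 ≈ 17.6082
R = c/2 ≈ 17.6082/2 ≈ 8.80412

R = 8.804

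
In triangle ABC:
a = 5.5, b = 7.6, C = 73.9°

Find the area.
Two sides and the included angle (SAS): A = ½·a·b·sin(C) = ½·5.5·7.6·sin(73.9°)
sin(73.9°) ≈ 0.960779
A ≈ ½·41.8·0.960779 = 20.9·0.960779 ≈ 20.0803

Area = 20.08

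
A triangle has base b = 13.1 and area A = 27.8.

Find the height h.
A = ½·b·h  ⇒  h = 2A/b = 2·27.8/13.1 = 55.6/13.1 ≈ 4.24427

h = 4.244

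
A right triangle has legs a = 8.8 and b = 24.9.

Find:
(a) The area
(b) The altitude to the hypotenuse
(a) The legs are perpendicular, so Area = ½·a·b = ½·8.8·24.9 = ½·219.12 = 109.56
(b) Hypotenuse c = √(a² + b²) = √(77.44 + 620.01) = √697.45 ≈ 26.4093
    Area = ½·c·h_c  ⇒  h_c = 2·Area/c = 219.12/26.4093 ≈ 8.29708

Area = 109.56, h_c = 8.297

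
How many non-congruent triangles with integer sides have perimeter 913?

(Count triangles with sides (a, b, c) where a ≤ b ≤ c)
Let a ≤ b ≤ c with a + b + c = 913. The only binding inequality is a + b > c, i.e. 913 − c > c, so c < 913/2; and c ≥ 913/3 since c is the largest side.
So 305 ≤ c ≤ 456. For each c, b runs from ⌈(913 − c)/2⌉ up to c (then a = 913 − b − c satisfies 1 ≤ a ≤ b automatically), giving c − ⌈(913 − c)/2⌉ + 1 choices.
Summing over c: 2 + 3 + 5 + 6 + … + 227 + 228  (152 terms, c = 305, …, 456) = 17480
Check (closed form: nearest integer to p²/48 for even p, (p+3)²/48 for odd p): (913+3)²/48 = 916²/48 = 839056/48 ≈ 17480.33 → 17480

17480 triangles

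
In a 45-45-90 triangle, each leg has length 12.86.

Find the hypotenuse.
In a 45-45-90 triangle the sides are in ratio 1 : 1 : √2, so hypotenuse = leg·√2.
Hypotenuse = 12.86·√2 ≈ 12.86·1.41421 ≈ 18.1868

Hypotenuse = 12.86√2 = 18.19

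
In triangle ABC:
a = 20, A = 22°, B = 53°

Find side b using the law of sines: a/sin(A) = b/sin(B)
a/sin(A) = b/sin(B)  ⇒  b = a·sin(B)/sin(A) = 20·sin(53°)/sin(22°)
sin(53°) ≈ 0.798636, sin(22°) ≈ 0.374607
b ≈ 20·0.798636/0.374607 ≈ 15.9727/0.374607 ≈ 42.6386

b = 42.64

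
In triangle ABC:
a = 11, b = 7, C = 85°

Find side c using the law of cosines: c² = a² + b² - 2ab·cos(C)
c² = 11² + 7² − 2·11·7·cos(85°)
cos(85°) ≈ 0.0871557
c² ≈ 121 + 49 − 154·(0.0871557) ≈ 170 − 13.422 ≈ 156.578
c ≈ √156.578 ≈ 12.5131

c = 12.51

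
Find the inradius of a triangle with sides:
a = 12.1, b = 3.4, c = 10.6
r = Area/s where s is the semi-perimeter.
s = (12.1 + 3.4 + 10.6)/2 = 26.1/2 = 13.05
Area = √(s(s−a)(s−b)(s−c)) = √(13.05·0.95·9.65·2.45) ≈ √293.108 ≈ 17.1204
r ≈ 17.1204/13.05 ≈ 1.31191

r = 1.312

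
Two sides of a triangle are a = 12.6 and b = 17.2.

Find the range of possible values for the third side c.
Triangle inequality: |a − b| < c < a + b
|a − b| = |12.6 − 17.2| = 4.6
a + b = 12.6 + 17.2 = 29.8

4.6 < c < 29.8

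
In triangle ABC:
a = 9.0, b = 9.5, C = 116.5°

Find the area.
Two sides and the included angle (SAS): A = ½·a·b·sin(C) = ½·9.0·9.5·sin(116.5°)
sin(116.5°) ≈ 0.894934
A ≈ ½·85.5·0.894934 = 42.75·0.894934 ≈ 38.2584

Area = 38.26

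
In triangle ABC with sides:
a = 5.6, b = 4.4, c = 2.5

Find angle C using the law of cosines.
c² = a² + b² − 2ab·cos(C)  ⇒  cos(C) = (a² + b² − c²)/(2ab)
cos(C) = (5.6² + 4.4² − 2.5²)/(2·5.6·4.4) = (31.36 + 19.36 − 6.25)/49.28 = 44.47/49.28 ≈ 0.902394
C = arccos(0.902394) ≈ 25.5254°

C = 25.53°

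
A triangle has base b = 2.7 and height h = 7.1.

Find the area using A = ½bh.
A = ½·b·h = ½·2.7·7.1 = ½·19.17 = 9.585

Area = 9.585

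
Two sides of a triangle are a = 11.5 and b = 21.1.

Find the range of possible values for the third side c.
Triangle inequality: |a − b| < c < a + b
|a − b| = |11.5 − 21.1| = 9.6
a + b = 11.5 + 21.1 = 32.6

9.6 < c < 32.6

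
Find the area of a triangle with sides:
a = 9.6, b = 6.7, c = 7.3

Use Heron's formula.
s = (9.6 + 6.7 + 7.3)/2 = 23.6/2 = 11.8
s − a = 2.2, s − b = 5.1, s − c = 4.5
s(s−a)(s−b)(s−c) = 11.8·2.2·5.1·4.5 ≈ 595.782
Area = √595.782 ≈ 24.4086

Area = 24.41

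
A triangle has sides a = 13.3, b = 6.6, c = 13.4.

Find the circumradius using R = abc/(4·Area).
First find the area with Heron's formula.
s = (13.3 + 6.6 + 13.4)/2 = 16.65
Area = √(s(s−a)(s−b)(s−c)) = √(16.65·3.35·10.05·3.25) ≈ √1821.83 ≈ 42.6829
abc = 13.3·6.6·13.4 = 1176.252
R = abc/(4·Area) ≈ 1176.252/(4·42.6829) = 1176.252/170.732 ≈ 6.88948

R = 6.889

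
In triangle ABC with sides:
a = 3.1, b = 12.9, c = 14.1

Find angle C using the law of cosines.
c² = a² + b² − 2ab·cos(C)  ⇒  cos(C) = (a² + b² − c²)/(2ab)
cos(C) = (3.1² + 12.9² − 14.1²)/(2·3.1·12.9) = (9.61 + 166.41 − 198.81)/79.98 = -22.79/79.98 ≈ -0.284946
C = arccos(-0.284946) ≈ 106.556°

C = 106.6°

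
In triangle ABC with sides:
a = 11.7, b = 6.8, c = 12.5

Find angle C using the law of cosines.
c² = a² + b² − 2ab·cos(C)  ⇒  cos(C) = (a² + b² − c²)/(2ab)
cos(C) = (11.7² + 6.8² − 12.5²)/(2·11.7·6.8) = (136.89 + 46.24 − 156.25)/159.12 = 26.88/159.12 ≈ 0.168929
C = arccos(0.168929) ≈ 80.2744°

C = 80.27°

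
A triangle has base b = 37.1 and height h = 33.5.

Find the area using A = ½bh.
A = ½·b·h = ½·37.1·33.5 = ½·1242.85 = 621.425

Area = 621.425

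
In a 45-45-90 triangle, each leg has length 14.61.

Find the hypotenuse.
In a 45-45-90 triangle the sides are in ratio 1 : 1 : √2, so hypotenuse = leg·√2.
Hypotenuse = 14.61·√2 ≈ 14.61·1.41421 ≈ 20.6617

Hypotenuse = 14.61√2 = 20.66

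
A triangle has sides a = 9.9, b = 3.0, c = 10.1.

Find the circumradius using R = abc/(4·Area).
First find the area with Heron's formula.
s = (9.9 + 3.0 + 10.1)/2 = 11.5
Area = √(s(s−a)(s−b)(s−c)) = √(11.5·1.6·8.5·1.4) ≈ √218.96 ≈ 14.7973
abc = 9.9·3.0·10.1 = 299.97
R = abc/(4·Area) ≈ 299.97/(4·14.7973) = 299.97/59.1892 ≈ 5.06799

R = 5.068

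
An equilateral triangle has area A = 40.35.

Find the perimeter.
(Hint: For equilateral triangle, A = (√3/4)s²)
A = (√3/4)s²  ⇒  s² = 4A/√3 = 4·40.35/√3 = 161.4/1.73205 ≈ 93.1843
s ≈ √93.1843 ≈ 9.6532
Perimeter = 3s ≈ 3·9.6532 ≈ 28.9596

Perimeter = 28.96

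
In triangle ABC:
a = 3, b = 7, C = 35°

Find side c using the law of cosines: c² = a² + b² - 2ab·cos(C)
c² = 3² + 7² − 2·3·7·cos(35°)
cos(35°) ≈ 0.819152
c² ≈ 9 + 49 − 42·(0.819152) ≈ 58 − 34.4044 ≈ 23.5956
c ≈ √23.5956 ≈ 4.85753

c = 4.858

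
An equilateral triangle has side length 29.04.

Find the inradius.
r = Area/s with s the semi-perimeter.
Area = (√3/4)·29.04² = (√3/4)·843.3216 ≈ 0.433013·843.3216 ≈ 365.169
s = 3·29.04/2 = 43.56
r ≈ 365.169/43.56 ≈ 8.38313
(Equivalently r = side/(2√3) = 29.04/3.4641 ≈ 8.38313.)

r = 8.383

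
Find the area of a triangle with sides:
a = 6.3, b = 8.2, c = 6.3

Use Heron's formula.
s = (6.3 + 8.2 + 6.3)/2 = 20.8/2 = 10.4
s − a = 4.1, s − b = 2.2, s − c = 4.1
s(s−a)(s−b)(s−c) = 10.4·4.1·2.2·4.1 ≈ 384.613
Area = √384.613 ≈ 19.6115

Area = 19.61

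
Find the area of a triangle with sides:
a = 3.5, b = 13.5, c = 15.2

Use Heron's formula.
s = (3.5 + 13.5 + 15.2)/2 = 32.2/2 = 16.1
s − a = 12.6, s − b = 2.6, s − c = 0.9
s(s−a)(s−b)(s−c) = 16.1·12.6·2.6·0.9 ≈ 474.692
Area = √474.692 ≈ 21.7874

Area = 21.79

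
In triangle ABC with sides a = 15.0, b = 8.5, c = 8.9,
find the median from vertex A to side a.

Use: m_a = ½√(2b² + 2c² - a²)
m_a = ½√(2·8.5² + 2·8.9² − 15.0²) = ½√(2·72.25 + 2·79.21 − 225) = ½√(144.5 + 158.42 − 225) = ½√77.92
√77.92 ≈ 8.82723, so m_a ≈ 4.41362

m_a = 4.414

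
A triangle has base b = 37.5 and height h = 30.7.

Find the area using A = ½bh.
A = ½·b·h = ½·37.5·30.7 = ½·1151.25 = 575.625

Area = 575.625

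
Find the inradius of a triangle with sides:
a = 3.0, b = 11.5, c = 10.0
r = Area/s where s is the semi-perimeter.
s = (3.0 + 11.5 + 10.0)/2 = 24.5/2 = 12.25
Area = √(s(s−a)(s−b)(s−c)) = √(12.25·9.25·0.75·2.25) ≈ √191.215 ≈ 13.828
r ≈ 13.828/12.25 ≈ 1.12882

r = 1.129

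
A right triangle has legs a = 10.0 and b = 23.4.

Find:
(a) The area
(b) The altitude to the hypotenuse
(a) The legs are perpendicular, so Area = ½·a·b = ½·10.0·23.4 = ½·234 = 117
(b) Hypotenuse c = √(a² + b²) = √(100 + 547.56) = √647.56 ≈ 25.4472
    Area = ½·c·h_c  ⇒  h_c = 2·Area/c = 234/25.4472 ≈ 9.19551

Area = 117, h_c = 9.196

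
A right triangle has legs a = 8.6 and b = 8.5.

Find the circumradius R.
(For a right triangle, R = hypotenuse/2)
Hypotenuse c = √(a² + b²) = √(73.96 + 72.25) = √146.21 ≈ 12.0917
R = c/2 ≈ 12.0917/2 ≈ 6.04587

R = 6.046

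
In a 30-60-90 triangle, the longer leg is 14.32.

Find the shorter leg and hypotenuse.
In a 30-60-90 triangle the sides are in ratio 1 : √3 : 2, so short leg = long leg/√3 and hypotenuse = 2·(short leg).
Short leg = 14.32/√3 ≈ 14.32/1.73205 ≈ 8.26766
Hypotenuse = 2·8.26766 ≈ 16.5353

Short leg = 8.268, Hypotenuse = 16.54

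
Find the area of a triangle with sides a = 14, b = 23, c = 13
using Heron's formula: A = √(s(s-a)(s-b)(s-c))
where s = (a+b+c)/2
s = (14 + 23 + 13)/2 = 50/2 = 25
s − a = 11, s − b = 2, s − c = 12
s(s−a)(s−b)(s−c) = 25·11·2·12 = 6600
Area = √6600 ≈ 81.2404

s = 25.0, Area = 81.24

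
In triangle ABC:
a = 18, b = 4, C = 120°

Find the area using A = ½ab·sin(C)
A = ½·a·b·sin(C) = ½·18·4·sin(120°)
sin(120°) ≈ 0.866025
A ≈ ½·72·0.866025 = 36·0.866025 ≈ 31.1769

Area = 31.18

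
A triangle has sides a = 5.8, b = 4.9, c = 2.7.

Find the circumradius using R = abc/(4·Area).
First find the area with Heron's formula.
s = (5.8 + 4.9 + 2.7)/2 = 6.7
Area = √(s(s−a)(s−b)(s−c)) = √(6.7·0.9·1.8·4) ≈ √43.416 ≈ 6.58908
abc = 5.8·4.9·2.7 = 76.734
R = abc/(4·Area) ≈ 76.734/(4·6.58908) = 76.734/26.3563 ≈ 2.91141

R = 2.911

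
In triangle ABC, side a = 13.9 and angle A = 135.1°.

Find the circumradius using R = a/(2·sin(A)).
R = a/(2·sin(A)) = 13.9/(2·sin(135.1°))
sin(135.1°) ≈ 0.705872
R ≈ 13.9/(2·0.705872) = 13.9/1.41174 ≈ 9.84598

R = 9.846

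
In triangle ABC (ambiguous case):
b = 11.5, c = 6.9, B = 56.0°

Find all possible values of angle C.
b/sin(B) = c/sin(C)  ⇒  sin(C) = c·sin(B)/b = 6.9·sin(56.0°)/11.5
sin(56.0°) ≈ 0.829038
sin(C) ≈ 6.9·0.829038/11.5 ≈ 5.72036/11.5 ≈ 0.497423
Candidate 1: C₁ = arcsin(0.497423) ≈ 29.8296°  →  A = 180° − 56.0° − 29.8296° ≈ 94.1704° > 0, valid
Candidate 2: C₂ = 180° − C₁ ≈ 150.17°  →  A = 180° − 56.0° − 150.17° ≈ -26.1704° ≤ 0, not a valid triangle

C = 29.83° (one solution)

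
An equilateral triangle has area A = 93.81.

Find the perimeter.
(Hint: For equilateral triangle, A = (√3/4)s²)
A = (√3/4)s²  ⇒  s² = 4A/√3 = 4·93.81/√3 = 375.24/1.73205 ≈ 216.645
s ≈ √216.645 ≈ 14.7189
Perimeter = 3s ≈ 3·14.7189 ≈ 44.1566

Perimeter = 44.16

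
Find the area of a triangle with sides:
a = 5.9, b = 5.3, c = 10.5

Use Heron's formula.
s = (5.9 + 5.3 + 10.5)/2 = 21.7/2 = 10.85
s − a = 4.95, s − b = 5.55, s − c = 0.35
s(s−a)(s−b)(s−c) = 10.85·4.95·5.55·0.35 ≈ 104.327
Area = √104.327 ≈ 10.2141

Area = 10.21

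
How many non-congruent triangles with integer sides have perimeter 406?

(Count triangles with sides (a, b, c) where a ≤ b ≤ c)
Let a ≤ b ≤ c with a + b + c = 406. The only binding inequality is a + b > c, i.e. 406 − c > c, so c < 406/2; and c ≥ 406/3 since c is the largest side.
So 136 ≤ c ≤ 202. For each c, b runs from ⌈(406 − c)/2⌉ up to c (then a = 406 − b − c satisfies 1 ≤ a ≤ b automatically), giving c − ⌈(406 − c)/2⌉ + 1 choices.
Summing over c: 2 + 3 + 5 + 6 + … + 99 + 101  (67 terms, c = 136, …, 202) = 3434
Check (closed form: nearest integer to p²/48 for even p, (p+3)²/48 for odd p): 406²/48 = 164836/48 ≈ 3434.08 → 3434

3434 triangles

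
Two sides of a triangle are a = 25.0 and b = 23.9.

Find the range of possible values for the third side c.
Triangle inequality: |a − b| < c < a + b
|a − b| = |25.0 − 23.9| = 1.1
a + b = 25.0 + 23.9 = 48.9

1.1 < c < 48.9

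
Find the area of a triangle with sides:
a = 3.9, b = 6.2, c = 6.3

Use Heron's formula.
s = (3.9 + 6.2 + 6.3)/2 = 16.4/2 = 8.2
s − a = 4.3, s − b = 2, s − c = 1.9
s(s−a)(s−b)(s−c) = 8.2·4.3·2·1.9 ≈ 133.988
Area = √133.988 ≈ 11.5753

Area = 11.58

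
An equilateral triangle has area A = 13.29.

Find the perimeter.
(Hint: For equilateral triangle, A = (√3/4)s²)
A = (√3/4)s²  ⇒  s² = 4A/√3 = 4·13.29/√3 = 53.16/1.73205 ≈ 30.6919
s ≈ √30.6919 ≈ 5.54003
Perimeter = 3s ≈ 3·5.54003 ≈ 16.6201

Perimeter = 16.62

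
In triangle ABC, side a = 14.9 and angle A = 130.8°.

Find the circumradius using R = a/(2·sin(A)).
R = a/(2·sin(A)) = 14.9/(2·sin(130.8°))
sin(130.8°) ≈ 0.756995
R ≈ 14.9/(2·0.756995) = 14.9/1.51399 ≈ 9.84154

R = 9.842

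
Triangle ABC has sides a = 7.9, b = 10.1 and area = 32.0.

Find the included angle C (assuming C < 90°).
Area = ½·a·b·sin(C)  ⇒  sin(C) = 2·Area/(a·b) = 2·32.0/(7.9·10.1) = 64/79.79 ≈ 0.802106
C = arcsin(0.802106) ≈ 53.3316° (taking the acute solution since C < 90°)

C = 53.33°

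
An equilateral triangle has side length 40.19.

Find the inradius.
r = Area/s with s the semi-perimeter.
Area = (√3/4)·40.19² = (√3/4)·1615.2361 ≈ 0.433013·1615.2361 ≈ 699.418
s = 3·40.19/2 = 60.285
r ≈ 699.418/60.285 ≈ 11.6019
(Equivalently r = side/(2√3) = 40.19/3.4641 ≈ 11.6019.)

r = 11.6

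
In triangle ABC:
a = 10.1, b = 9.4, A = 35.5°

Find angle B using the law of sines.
a/sin(A) = b/sin(B)  ⇒  sin(B) = b·sin(A)/a = 9.4·sin(35.5°)/10.1
sin(35.5°) ≈ 0.580703
sin(B) ≈ 9.4·0.580703/10.1 ≈ 5.45861/10.1 ≈ 0.540456
B = arcsin(0.540456) ≈ 32.7147°
(Since b ≤ a we need B ≤ A, so the obtuse alternative 180° − 32.7147° ≈ 147.285° is rejected.)

B = 32.71°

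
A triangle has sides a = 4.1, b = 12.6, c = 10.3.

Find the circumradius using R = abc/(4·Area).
First find the area with Heron's formula.
s = (4.1 + 12.6 + 10.3)/2 = 13.5
Area = √(s(s−a)(s−b)(s−c)) = √(13.5·9.4·0.9·3.2) ≈ √365.472 ≈ 19.1173
abc = 4.1·12.6·10.3 = 532.098
R = abc/(4·Area) ≈ 532.098/(4·19.1173) = 532.098/76.4693 ≈ 6.95832

R = 6.958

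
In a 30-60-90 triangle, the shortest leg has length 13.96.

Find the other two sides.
In a 30-60-90 triangle the sides are in ratio 1 : √3 : 2 (short leg : long leg : hypotenuse).
Long leg = 13.96·√3 ≈ 13.96·1.73205 ≈ 24.1794
Hypotenuse = 2·13.96 = 27.92

Long leg = 13.96√3 = 24.18, Hypotenuse = 27.92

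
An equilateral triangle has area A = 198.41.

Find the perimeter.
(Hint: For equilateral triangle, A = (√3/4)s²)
A = (√3/4)s²  ⇒  s² = 4A/√3 = 4·198.41/√3 = 793.64/1.73205 ≈ 458.208
s ≈ √458.208 ≈ 21.4058
Perimeter = 3s ≈ 3·21.4058 ≈ 64.2174

Perimeter = 64.22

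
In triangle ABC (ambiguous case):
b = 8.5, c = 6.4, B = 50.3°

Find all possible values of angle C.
b/sin(B) = c/sin(C)  ⇒  sin(C) = c·sin(B)/b = 6.4·sin(50.3°)/8.5
sin(50.3°) ≈ 0.7694
sin(C) ≈ 6.4·0.7694/8.5 ≈ 4.92416/8.5 ≈ 0.579313
Candidate 1: C₁ = arcsin(0.579313) ≈ 35.4022°  →  A = 180° − 50.3° − 35.4022° ≈ 94.2978° > 0, valid
Candidate 2: C₂ = 180° − C₁ ≈ 144.598°  →  A = 180° − 50.3° − 144.598° ≈ -14.8978° ≤ 0, not a valid triangle

C = 35.4° (one solution)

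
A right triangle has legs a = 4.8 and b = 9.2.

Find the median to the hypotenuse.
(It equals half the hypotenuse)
Hypotenuse c = √(a² + b²) = √(23.04 + 84.64) = √107.68 ≈ 10.3769
Median to hypotenuse = c/2 ≈ 10.3769/2 ≈ 5.18845

Median = 5.188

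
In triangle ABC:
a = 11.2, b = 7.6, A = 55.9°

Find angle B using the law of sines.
a/sin(A) = b/sin(B)  ⇒  sin(B) = b·sin(A)/a = 7.6·sin(55.9°)/11.2
sin(55.9°) ≈ 0.82806
sin(B) ≈ 7.6·0.82806/11.2 ≈ 6.29326/11.2 ≈ 0.561898
B = arcsin(0.561898) ≈ 34.1872°
(Since b ≤ a we need B ≤ A, so the obtuse alternative 180° − 34.1872° ≈ 145.813° is rejected.)

B = 34.19°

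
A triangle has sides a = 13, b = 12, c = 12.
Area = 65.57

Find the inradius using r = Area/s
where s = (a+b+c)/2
s = (13 + 12 + 12)/2 = 37/2 = 18.5
r = Area/s = 65.57/18.5 ≈ 3.54432

r = 3.544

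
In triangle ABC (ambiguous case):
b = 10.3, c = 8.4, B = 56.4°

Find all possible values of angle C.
b/sin(B) = c/sin(C)  ⇒  sin(C) = c·sin(B)/b = 8.4·sin(56.4°)/10.3
sin(56.4°) ≈ 0.832921
sin(C) ≈ 8.4·0.832921/10.3 ≈ 6.99654/10.3 ≈ 0.679276
Candidate 1: C₁ = arcsin(0.679276) ≈ 42.7871°  →  A = 180° − 56.4° − 42.7871° ≈ 80.8129° > 0, valid
Candidate 2: C₂ = 180° − C₁ ≈ 137.213°  →  A = 180° − 56.4° − 137.213° ≈ -13.6129° ≤ 0, not a valid triangle

C = 42.79° (one solution)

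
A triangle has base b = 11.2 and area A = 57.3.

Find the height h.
A = ½·b·h  ⇒  h = 2A/b = 2·57.3/11.2 = 114.6/11.2 ≈ 10.2321

h = 10.23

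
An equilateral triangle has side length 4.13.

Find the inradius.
r = Area/s with s the semi-perimeter.
Area = (√3/4)·4.13² = (√3/4)·17.0569 ≈ 0.433013·17.0569 ≈ 7.38585
s = 3·4.13/2 = 6.195
r ≈ 7.38585/6.195 ≈ 1.19223
(Equivalently r = side/(2√3) = 4.13/3.4641 ≈ 1.19223.)

r = 1.192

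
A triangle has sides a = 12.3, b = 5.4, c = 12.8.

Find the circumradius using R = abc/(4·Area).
First find the area with Heron's formula.
s = (12.3 + 5.4 + 12.8)/2 = 15.25
Area = √(s(s−a)(s−b)(s−c)) = √(15.25·2.95·9.85·2.45) ≈ √1085.66 ≈ 32.9494
abc = 12.3·5.4·12.8 = 850.176
R = abc/(4·Area) ≈ 850.176/(4·32.9494) = 850.176/131.797 ≈ 6.45062

R = 6.451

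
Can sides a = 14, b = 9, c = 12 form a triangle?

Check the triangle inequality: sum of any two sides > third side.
a + b vs c: 14 + 9 = 23 > 12  ✓
a + c vs b: 14 + 12 = 26 > 9  ✓
b + c vs a: 9 + 12 = 21 > 14  ✓

Yes, triangle inequality satisfied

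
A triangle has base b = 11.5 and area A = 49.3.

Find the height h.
A = ½·b·h  ⇒  h = 2A/b = 2·49.3/11.5 = 98.6/11.5 ≈ 8.57391

h = 8.574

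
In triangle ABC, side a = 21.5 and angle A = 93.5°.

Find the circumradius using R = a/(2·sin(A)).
R = a/(2·sin(A)) = 21.5/(2·sin(93.5°))
sin(93.5°) ≈ 0.998135
R ≈ 21.5/(2·0.998135) = 21.5/1.99627 ≈ 10.7701

R = 10.77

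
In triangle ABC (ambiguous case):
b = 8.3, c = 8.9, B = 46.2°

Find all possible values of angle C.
b/sin(B) = c/sin(C)  ⇒  sin(C) = c·sin(B)/b = 8.9·sin(46.2°)/8.3
sin(46.2°) ≈ 0.72176
sin(C) ≈ 8.9·0.72176/8.3 ≈ 6.42367/8.3 ≈ 0.773936
Candidate 1: C₁ = arcsin(0.773936) ≈ 50.7086°  →  A = 180° − 46.2° − 50.7086° ≈ 83.0914° > 0, valid
Candidate 2: C₂ = 180° − C₁ ≈ 129.291°  →  A = 180° − 46.2° − 129.291° ≈ 4.50864° > 0, valid

C = 50.71° or C = 129.3° (two solutions)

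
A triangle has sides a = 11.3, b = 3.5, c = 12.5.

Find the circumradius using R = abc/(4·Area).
First find the area with Heron's formula.
s = (11.3 + 3.5 + 12.5)/2 = 13.65
Area = √(s(s−a)(s−b)(s−c)) = √(13.65·2.35·10.15·1.15) ≈ √374.425 ≈ 19.3501
abc = 11.3·3.5·12.5 = 494.375
R = abc/(4·Area) ≈ 494.375/(4·19.3501) = 494.375/77.4002 ≈ 6.38726

R = 6.387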